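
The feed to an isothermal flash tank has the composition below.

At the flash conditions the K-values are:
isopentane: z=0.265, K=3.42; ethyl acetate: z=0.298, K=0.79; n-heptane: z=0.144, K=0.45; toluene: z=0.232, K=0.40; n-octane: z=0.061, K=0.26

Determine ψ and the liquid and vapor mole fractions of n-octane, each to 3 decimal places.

Material balance + equilibrium reduce to Σ zᵢ(Kᵢ−1)/(1+ψ(Kᵢ−1)) = 0.
Feasibility: ΣzᵢKᵢ = 1.315, Σzᵢ/Kᵢ = 1.589 — both > 1, two phases present.
Newton–Raphson from ψ = 0.5:
  ψ = 0.500: g = -0.1595, g' = -0.672 → ψ = 0.263
  ψ = 0.263: g = 0.0121, g' = -0.824 → ψ = 0.277
Converged at ψ = 0.277.
Compositions from xᵢ = zᵢ/(1+ψ(Kᵢ−1)), yᵢ = Kᵢxᵢ:
  isopentane: x = 0.159, y = 0.542
  ethyl acetate: x = 0.316, y = 0.250
  n-heptane: x = 0.170, y = 0.076
  toluene: x = 0.278, y = 0.111
  n-octane: x = 0.077, y = 0.020

ψ = 0.277, x_n-octane = 0.077, y_n-octane = 0.020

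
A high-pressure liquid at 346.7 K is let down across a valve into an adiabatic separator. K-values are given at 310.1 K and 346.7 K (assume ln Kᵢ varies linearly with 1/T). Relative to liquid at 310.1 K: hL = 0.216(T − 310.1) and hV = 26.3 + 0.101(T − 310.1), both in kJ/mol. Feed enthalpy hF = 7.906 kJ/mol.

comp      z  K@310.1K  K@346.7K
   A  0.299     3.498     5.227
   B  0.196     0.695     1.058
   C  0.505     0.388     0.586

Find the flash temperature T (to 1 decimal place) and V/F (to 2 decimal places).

T = 311.2 K, V/F = 0.29

Adiabatic flash: solve Rachford–Rice at each trial T, then check hF = ψ·hV(T) + (1−ψ)·hL(T).
  T = 310.1 K: K = (3.498, 0.695, 0.388), RR gives ψ = 0.281, H_out = 7.396 kJ/mol
  T = 346.7 K: K = (5.227, 1.058, 0.586), RR gives ψ = 0.772, H_out = 24.963 kJ/mol
  T = 328.4 K: K = (4.324, 0.868, 0.482), RR gives ψ = 0.490, H_out = 15.811 kJ/mol
  T = 319.2 K: K = (3.899, 0.779, 0.434), RR gives ψ = 0.381, H_out = 11.581 kJ/mol
  T = 314.6 K: K = (3.694, 0.736, 0.410), RR gives ψ = 0.330, H_out = 9.477 kJ/mol
  T = 312.4 K: K = (3.597, 0.716, 0.399), RR gives ψ = 0.306, H_out = 8.464 kJ/mol
Linear interpolation between T = 310.1 (H_out = 7.396) and T = 312.4 (H_out = 8.464) on hF = 7.906 gives T ≈ 311.2 K, at which ψ = 0.29.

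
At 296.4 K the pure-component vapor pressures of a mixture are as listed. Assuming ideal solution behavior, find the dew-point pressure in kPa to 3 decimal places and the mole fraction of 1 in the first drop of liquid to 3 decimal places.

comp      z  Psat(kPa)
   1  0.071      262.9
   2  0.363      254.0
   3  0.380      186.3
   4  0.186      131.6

At the dew point ψ → 1, so Σzᵢ/Kᵢ = 1 with Kᵢ = Pᵢˢᵃᵗ/P ⇒ 1/P = Σzᵢ/Pᵢˢᵃᵗ.
1/P = 0.071/262.9 + 0.363/254.0 + 0.380/186.3 + 0.186/131.6 = 0.005152 ⇒ P = 194.088 kPa
xᵢ = zᵢP/Pᵢˢᵃᵗ ⇒ x_1 = 0.071·194.088/262.9 = 0.052

Pdew = 194.088 kPa, x_1 = 0.052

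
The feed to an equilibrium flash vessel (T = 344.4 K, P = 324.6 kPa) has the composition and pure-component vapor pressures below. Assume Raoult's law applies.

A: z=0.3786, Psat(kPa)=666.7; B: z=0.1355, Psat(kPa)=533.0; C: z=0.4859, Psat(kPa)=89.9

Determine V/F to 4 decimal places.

V/F = 0.1940

Raoult's law: Kᵢ = Pᵢˢᵃᵗ/P = Pᵢˢᵃᵗ/324.6.
  K_A = 666.7/324.6 = 2.053913, K_B = 533.0/324.6 = 1.642021, K_C = 89.9/324.6 = 0.276956
Rachford–Rice: g(V/F) = Σ zᵢ(Kᵢ−1)/(1+V/F(Kᵢ−1)) = 0.
Feasibility: ΣzᵢKᵢ = 1.1347, Σzᵢ/Kᵢ = 2.0213 — both > 1, two phases present.
Iterate (Newton) starting at V/F = 0.48:
  V/F = 0.4800: g = -0.20660, g' = -0.8139 → V/F = 0.2262
  V/F = 0.2262: g = -0.02184, g' = -0.6799 → V/F = 0.1940
Converged at V/F = 0.1940.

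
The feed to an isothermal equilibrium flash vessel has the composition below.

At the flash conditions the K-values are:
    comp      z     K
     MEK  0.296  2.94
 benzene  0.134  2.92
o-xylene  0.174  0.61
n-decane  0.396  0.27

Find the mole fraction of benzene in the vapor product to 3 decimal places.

y_benzene = 0.226

Material balance + equilibrium reduce to Σ zᵢ(Kᵢ−1)/(1+ψ(Kᵢ−1)) = 0.
g(0) = ΣzᵢKᵢ − 1 = 0.475 and g(1) = 1 − Σzᵢ/Kᵢ = -0.898, so a root lies in (0, 1).
Newton–Raphson from ψ = 0.31:
  ψ = 0.310: g = 0.0690, g' = -1.015 → ψ = 0.378
  ψ = 0.378: g = 0.0015, g' = -0.976 → ψ = 0.380
Converged at ψ = 0.380.
Compositions from xᵢ = zᵢ/(1+ψ(Kᵢ−1)), yᵢ = Kᵢxᵢ:
  MEK: x = 0.170, y = 0.501
  benzene: x = 0.078, y = 0.226
  o-xylene: x = 0.204, y = 0.125
  n-decane: x = 0.548, y = 0.148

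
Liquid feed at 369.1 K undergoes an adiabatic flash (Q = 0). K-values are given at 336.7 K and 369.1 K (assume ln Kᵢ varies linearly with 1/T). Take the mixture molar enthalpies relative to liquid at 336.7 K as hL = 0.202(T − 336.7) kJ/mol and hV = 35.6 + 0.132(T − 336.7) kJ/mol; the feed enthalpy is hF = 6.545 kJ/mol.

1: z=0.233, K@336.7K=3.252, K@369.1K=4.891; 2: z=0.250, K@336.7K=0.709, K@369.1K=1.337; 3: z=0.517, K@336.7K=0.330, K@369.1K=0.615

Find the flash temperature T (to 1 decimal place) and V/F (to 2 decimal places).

Adiabatic flash: solve Rachford–Rice at each trial T, then check hF = ψ·hV(T) + (1−ψ)·hL(T).
  T = 336.7 K: K = (3.252, 0.709, 0.330), RR gives ψ = 0.084, H_out = 2.979 kJ/mol
  T = 369.1 K: K = (4.891, 1.337, 0.615), RR gives ψ = 0.798, H_out = 33.138 kJ/mol
  T = 352.9 K: K = (4.026, 0.988, 0.457), RR gives ψ = 0.340, H_out = 14.998 kJ/mol
  T = 344.8 K: K = (3.627, 0.840, 0.390), RR gives ψ = 0.201, H_out = 8.669 kJ/mol
  T = 340.8 K: K = (3.439, 0.773, 0.359), RR gives ψ = 0.141, H_out = 5.817 kJ/mol
  T = 342.8 K: K = (3.532, 0.806, 0.374), RR gives ψ = 0.170, H_out = 7.228 kJ/mol
Linear interpolation between T = 340.8 (H_out = 5.817) and T = 342.8 (H_out = 7.228) on hF = 6.545 gives T ≈ 341.8 K, at which ψ = 0.16.

T = 341.8 K, V/F = 0.16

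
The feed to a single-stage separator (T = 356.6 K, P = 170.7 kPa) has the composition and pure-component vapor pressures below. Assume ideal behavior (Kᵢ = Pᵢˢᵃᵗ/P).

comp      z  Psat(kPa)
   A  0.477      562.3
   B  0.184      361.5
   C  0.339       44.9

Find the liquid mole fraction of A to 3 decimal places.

Raoult's law: Kᵢ = Pᵢˢᵃᵗ/P = Pᵢˢᵃᵗ/170.7.
  K_A = 562.3/170.7 = 3.29408, K_B = 361.5/170.7 = 2.11775, K_C = 44.9/170.7 = 0.26303
Rachford–Rice: g(ψ) = Σ zᵢ(Kᵢ−1)/(1+ψ(Kᵢ−1)) = 0.
Check two-phase: ΣzᵢKᵢ = 2.050 > 1 and Σzᵢ/Kᵢ = 1.520 > 1, so g(0) = 1.050 > 0 and g(1) = -0.520 < 0.
Newton–Raphson from ψ = 0.68:
  ψ = 0.680: g = 0.0435, g' = -1.197 → ψ = 0.716
Converged at ψ = 0.716.
Compositions from xᵢ = zᵢ/(1+ψ(Kᵢ−1)), yᵢ = Kᵢxᵢ:
  A: x = 0.181, y = 0.595
  B: x = 0.102, y = 0.217
  C: x = 0.717, y = 0.189

x_A = 0.181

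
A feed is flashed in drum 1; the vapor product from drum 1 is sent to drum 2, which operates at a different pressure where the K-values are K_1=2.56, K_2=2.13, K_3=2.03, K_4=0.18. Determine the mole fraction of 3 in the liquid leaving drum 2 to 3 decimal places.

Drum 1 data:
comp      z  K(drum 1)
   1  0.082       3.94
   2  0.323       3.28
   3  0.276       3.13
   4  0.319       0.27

x_3 (drum 2) = 0.177

Drum 1:
Material balance + equilibrium reduce to Σ zᵢ(Kᵢ−1)/(1+ψ₁(Kᵢ−1)) = 0.
Feasibility: ΣzᵢKᵢ = 2.333, Σzᵢ/Kᵢ = 1.389 — both > 1, two phases present.
Newton–Raphson from ψ₁ = 0.5:
  ψ₁ = 0.500: g = 0.3597, g' = -1.198 → ψ₁ = 0.800
  ψ₁ = 0.800: g = -0.0100, g' = -1.428 → ψ₁ = 0.793
Converged at ψ₁ = 0.793.
Drum-1 compositions:
  1: x = 0.025, y = 0.097
  2: x = 0.115, y = 0.377
  3: x = 0.103, y = 0.321
  4: x = 0.758, y = 0.205
Drum-2 feed = drum-1 vapor: z₂ = (0.0970, 0.3772, 0.3212, 0.2046).
Drum 2:
Rachford–Rice: g(ψ₂) = Σ zᵢ(Kᵢ−1)/(1+ψ₂(Kᵢ−1)) = 0.
Feasibility: ΣzᵢKᵢ = 1.741, Σzᵢ/Kᵢ = 1.510 — both > 1, two phases present.
Newton–Raphson from ψ₂ = 0.5:
  ψ₂ = 0.500: g = 0.2914, g' = -0.815 → ψ₂ = 0.858
  ψ₂ = 0.858: g = -0.1085, g' = -1.826 → ψ₂ = 0.798
  ψ₂ = 0.798: g = -0.0125, g' = -1.435 → ψ₂ = 0.789
Converged at ψ₂ = 0.789.
  1: x = 0.043, y = 0.111
  2: x = 0.199, y = 0.425
  3: x = 0.177, y = 0.360
  4: x = 0.580, y = 0.104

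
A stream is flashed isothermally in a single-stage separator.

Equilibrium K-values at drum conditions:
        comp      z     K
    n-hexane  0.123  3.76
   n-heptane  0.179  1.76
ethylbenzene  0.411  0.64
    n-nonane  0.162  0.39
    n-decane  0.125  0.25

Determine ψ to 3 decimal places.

ψ = 0.139

Rachford–Rice: g(ψ) = Σ zᵢ(Kᵢ−1)/(1+ψ(Kᵢ−1)) = 0.
Check two-phase: ΣzᵢKᵢ = 1.135 > 1 and Σzᵢ/Kᵢ = 1.692 > 1, so g(0) = 0.135 > 0 and g(1) = -0.692 < 0.
Newton–Raphson from ψ = 0.5:
  ψ = 0.500: g = -0.2314, g' = -0.604 → ψ = 0.117
  ψ = 0.117: g = 0.0182, g' = -0.836 → ψ = 0.138
  ψ = 0.138: g = 0.0005, g' = -0.794 → ψ = 0.139
Converged at ψ = 0.139.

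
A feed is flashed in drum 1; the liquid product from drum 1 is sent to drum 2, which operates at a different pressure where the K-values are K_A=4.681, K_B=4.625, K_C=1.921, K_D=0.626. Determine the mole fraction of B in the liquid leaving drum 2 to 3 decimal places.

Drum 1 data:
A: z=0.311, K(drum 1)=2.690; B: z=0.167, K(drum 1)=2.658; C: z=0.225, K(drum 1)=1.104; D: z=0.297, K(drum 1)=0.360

x_B (drum 2) = 0.019

Drum 1:
Material balance + equilibrium reduce to Σ zᵢ(Kᵢ−1)/(1+ψ₁(Kᵢ−1)) = 0.
Check two-phase: ΣzᵢKᵢ = 1.636 > 1 and Σzᵢ/Kᵢ = 1.207 > 1, so g(0) = 0.636 > 0 and g(1) = -0.207 < 0.
Newton–Raphson from ψ₁ = 0.5:
  ψ₁ = 0.500: g = 0.1790, g' = -0.663 → ψ₁ = 0.770
  ψ₁ = 0.770: g = -0.0029, g' = -0.731 → ψ₁ = 0.766
Converged at ψ₁ = 0.766.
Drum-1 compositions:
  A: x = 0.136, y = 0.365
  B: x = 0.074, y = 0.196
  C: x = 0.208, y = 0.230
  D: x = 0.582, y = 0.210
Drum-2 feed = drum-1 liquid: z₂ = (0.1356, 0.0736, 0.2084, 0.5825).
Drum 2:
Rachford–Rice: g(ψ₂) = Σ zᵢ(Kᵢ−1)/(1+ψ₂(Kᵢ−1)) = 0.
Feasibility: ΣzᵢKᵢ = 1.740, Σzᵢ/Kᵢ = 1.084 — both > 1, two phases present.
Iterate (Newton) starting at ψ₂ = 0.5:
  ψ₂ = 0.500: g = 0.1340, g' = -0.556 → ψ₂ = 0.741
  ψ₂ = 0.741: g = 0.0190, g' = -0.422 → ψ₂ = 0.786
  ψ₂ = 0.786: g = 0.0003, g' = -0.409 → ψ₂ = 0.787
Converged at ψ₂ = 0.787.
  A: x = 0.035, y = 0.163
  B: x = 0.019, y = 0.088
  C: x = 0.121, y = 0.232
  D: x = 0.825, y = 0.517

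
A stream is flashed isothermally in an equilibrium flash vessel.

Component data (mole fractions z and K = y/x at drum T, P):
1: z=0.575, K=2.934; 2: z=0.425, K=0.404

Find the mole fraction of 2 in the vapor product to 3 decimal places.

y_2 = 0.309

Rachford–Rice: g(β) = Σ zᵢ(Kᵢ−1)/(1+β(Kᵢ−1)) = 0.
Check two-phase: ΣzᵢKᵢ = 1.859 > 1 and Σzᵢ/Kᵢ = 1.248 > 1, so g(0) = 0.859 > 0 and g(1) = -0.248 < 0.
Newton iteration, β⁰ = 0.5:
  β = 0.500: g = 0.2045, g' = -0.862 → β = 0.737
  β = 0.737: g = 0.0066, g' = -0.846 → β = 0.745
Converged at β = 0.745.
Compositions from xᵢ = zᵢ/(1+β(Kᵢ−1)), yᵢ = Kᵢxᵢ:
  1: x = 0.236, y = 0.691
  2: x = 0.764, y = 0.309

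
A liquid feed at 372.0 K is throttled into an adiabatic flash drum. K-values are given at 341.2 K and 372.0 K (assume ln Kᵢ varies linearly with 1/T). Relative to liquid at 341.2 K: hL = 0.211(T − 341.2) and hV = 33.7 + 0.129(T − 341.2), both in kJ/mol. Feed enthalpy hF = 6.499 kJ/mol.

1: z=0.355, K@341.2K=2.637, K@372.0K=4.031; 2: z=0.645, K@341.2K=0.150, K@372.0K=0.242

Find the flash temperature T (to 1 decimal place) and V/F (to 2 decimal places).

T = 352.4 K, V/F = 0.13

Adiabatic flash: solve Rachford–Rice at each trial T, then check hF = ψ·hV(T) + (1−ψ)·hL(T).
  T = 341.2 K: K = (2.637, 0.150), RR gives ψ = 0.024, H_out = 0.796 kJ/mol
  T = 372.0 K: K = (4.031, 0.242), RR gives ψ = 0.256, H_out = 14.465 kJ/mol
  T = 356.6 K: K = (3.290, 0.193), RR gives ψ = 0.158, H_out = 8.375 kJ/mol
  T = 348.9 K: K = (2.953, 0.170), RR gives ψ = 0.098, H_out = 4.853 kJ/mol
  T = 352.8 K: K = (3.121, 0.181), RR gives ψ = 0.130, H_out = 6.691 kJ/mol
  T = 350.9 K: K = (3.038, 0.176), RR gives ψ = 0.114, H_out = 5.810 kJ/mol
Linear interpolation between T = 350.9 (H_out = 5.810) and T = 352.8 (H_out = 6.691) on hF = 6.499 gives T ≈ 352.4 K, at which ψ = 0.13.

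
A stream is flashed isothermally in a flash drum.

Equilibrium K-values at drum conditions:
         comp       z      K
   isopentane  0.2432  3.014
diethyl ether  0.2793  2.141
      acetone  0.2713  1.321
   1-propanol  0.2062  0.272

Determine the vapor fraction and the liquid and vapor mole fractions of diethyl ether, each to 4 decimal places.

Rachford–Rice: g(ψ) = Σ zᵢ(Kᵢ−1)/(1+ψ(Kᵢ−1)) = 0.
g(0) = ΣzᵢKᵢ − 1 = 0.7455 and g(1) = 1 − Σzᵢ/Kᵢ = -0.1746, so a root lies in (0, 1).
Newton–Raphson from ψ = 0.68:
  ψ = 0.6800: g = 0.16037, g' = -0.7384 → ψ = 0.8972
  ψ = 0.8972: g = -0.03319, g' = -1.1392 → ψ = 0.8680
  ψ = 0.8680: g = -0.00140, g' = -1.0462 → ψ = 0.8667
Converged at ψ = 0.8667.
Compositions from xᵢ = zᵢ/(1+ψ(Kᵢ−1)), yᵢ = Kᵢxᵢ:
  isopentane: x = 0.0886, y = 0.2670
  diethyl ether: x = 0.1404, y = 0.3007
  acetone: x = 0.2122, y = 0.2804
  1-propanol: x = 0.5587, y = 0.1520

ψ = 0.8667, x_diethyl ether = 0.1404, y_diethyl ether = 0.3007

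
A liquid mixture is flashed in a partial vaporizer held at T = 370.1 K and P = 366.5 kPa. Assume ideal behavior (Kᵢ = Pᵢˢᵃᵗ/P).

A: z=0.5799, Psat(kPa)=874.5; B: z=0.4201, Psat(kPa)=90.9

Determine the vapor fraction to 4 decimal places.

ψ = 0.4681

Raoult's law: Kᵢ = Pᵢˢᵃᵗ/P = Pᵢˢᵃᵗ/366.5.
  K_A = 874.5/366.5 = 2.386085, K_B = 90.9/366.5 = 0.248022
Rachford–Rice: g(ψ) = Σ zᵢ(Kᵢ−1)/(1+ψ(Kᵢ−1)) = 0.
g(0) = ΣzᵢKᵢ − 1 = 0.4879 and g(1) = 1 − Σzᵢ/Kᵢ = -0.9368, so a root lies in (0, 1).
Newton–Raphson from ψ = 0.31:
  ψ = 0.3100: g = 0.15028, g' = -0.9490 → ψ = 0.4684
  ψ = 0.4684: g = -0.00027, g' = -0.9757 → ψ = 0.4681
Converged at ψ = 0.4681.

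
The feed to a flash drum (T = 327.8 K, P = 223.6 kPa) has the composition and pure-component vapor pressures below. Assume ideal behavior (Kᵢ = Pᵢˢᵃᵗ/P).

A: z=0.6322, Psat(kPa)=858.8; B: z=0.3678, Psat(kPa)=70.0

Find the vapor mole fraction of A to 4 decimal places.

y_A = 0.7479

Raoult's law: Kᵢ = Pᵢˢᵃᵗ/P = Pᵢˢᵃᵗ/223.6.
  K_A = 858.8/223.6 = 3.840787, K_B = 70.0/223.6 = 0.313059
Binary case is linear: z₁(K₁−1)(1+ψ(K₂−1)) + z₂(K₂−1)(1+ψ(K₁−1)) = 0
⇒ ψ = [z₁(K₁−1)+z₂(K₂−1)] / [−(K₁−1)(K₂−1)] = 1.54329/1.95145 = 0.7908
Compositions from xᵢ = zᵢ/(1+ψ(Kᵢ−1)), yᵢ = Kᵢxᵢ:
  A: x = 0.1947, y = 0.7479
  B: x = 0.8053, y = 0.2521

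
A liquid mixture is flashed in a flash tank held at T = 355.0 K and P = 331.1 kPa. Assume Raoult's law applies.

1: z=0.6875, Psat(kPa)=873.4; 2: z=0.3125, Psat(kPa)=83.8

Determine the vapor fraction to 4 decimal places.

ψ = 0.7297

Raoult's law: Kᵢ = Pᵢˢᵃᵗ/P = Pᵢˢᵃᵗ/331.1.
  K_1 = 873.4/331.1 = 2.637874, K_2 = 83.8/331.1 = 0.253096
Rachford–Rice: g(ψ) = Σ zᵢ(Kᵢ−1)/(1+ψ(Kᵢ−1)) = 0.
g(0) = ΣzᵢKᵢ − 1 = 0.8926 and g(1) = 1 − Σzᵢ/Kᵢ = -0.4953, so a root lies in (0, 1).
Binary case is linear: z₁(K₁−1)(1+ψ(K₂−1)) + z₂(K₂−1)(1+ψ(K₁−1)) = 0
⇒ ψ = [z₁(K₁−1)+z₂(K₂−1)] / [−(K₁−1)(K₂−1)] = 0.89263/1.22333 = 0.7297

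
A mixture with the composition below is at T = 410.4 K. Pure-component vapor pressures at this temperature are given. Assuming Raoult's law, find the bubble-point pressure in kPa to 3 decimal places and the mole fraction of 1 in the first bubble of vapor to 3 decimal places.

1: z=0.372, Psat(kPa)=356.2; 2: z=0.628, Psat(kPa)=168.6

At the bubble point ψ → 0, so ΣzᵢKᵢ = 1 with Kᵢ = Pᵢˢᵃᵗ/P ⇒ P = ΣzᵢPᵢˢᵃᵗ.
P = 0.372·356.2 + 0.628·168.6 = 238.387 kPa
yᵢ = zᵢPᵢˢᵃᵗ/P ⇒ y_1 = 0.372·356.2/238.387 = 0.556

Pbub = 238.387 kPa, y_1 = 0.556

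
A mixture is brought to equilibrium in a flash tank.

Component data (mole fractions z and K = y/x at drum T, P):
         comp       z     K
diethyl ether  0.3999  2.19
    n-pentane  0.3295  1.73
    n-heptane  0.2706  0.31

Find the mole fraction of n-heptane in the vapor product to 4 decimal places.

y_n-heptane = 0.1803

Let β = V/F and solve Σ zᵢ(Kᵢ−1)/(1+β(Kᵢ−1)) = 0.
Feasibility: ΣzᵢKᵢ = 1.5297, Σzᵢ/Kᵢ = 1.2460 — both > 1, two phases present.
Newton iteration, β⁰ = 0.47:
  β = 0.4700: g = 0.20795, g' = -0.6124 → β = 0.8096
  β = 0.8096: g = -0.02943, g' = -0.8775 → β = 0.7760
  β = 0.7760: g = -0.00097, g' = -0.8216 → β = 0.7748
Converged at β = 0.7748.
Compositions from xᵢ = zᵢ/(1+β(Kᵢ−1)), yᵢ = Kᵢxᵢ:
  diethyl ether: x = 0.2081, y = 0.4556
  n-pentane: x = 0.2105, y = 0.3641
  n-heptane: x = 0.5815, y = 0.1803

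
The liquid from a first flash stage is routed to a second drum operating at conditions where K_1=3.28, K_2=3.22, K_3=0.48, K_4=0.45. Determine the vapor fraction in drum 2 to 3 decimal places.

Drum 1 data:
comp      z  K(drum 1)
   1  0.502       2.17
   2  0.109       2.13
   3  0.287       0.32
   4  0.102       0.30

Drum 1:
Material balance + equilibrium reduce to Σ zᵢ(Kᵢ−1)/(1+ψ₁(Kᵢ−1)) = 0.
Feasibility: ΣzᵢKᵢ = 1.444, Σzᵢ/Kᵢ = 1.519 — both > 1, two phases present.
Newton iteration, ψ₁⁰ = 0.5:
  ψ₁ = 0.500: g = 0.0437, g' = -0.753 → ψ₁ = 0.558
  ψ₁ = 0.558: g = -0.0008, g' = -0.783 → ψ₁ = 0.557
Converged at ψ₁ = 0.557.
Drum-1 compositions:
  1: x = 0.304, y = 0.660
  2: x = 0.067, y = 0.142
  3: x = 0.462, y = 0.148
  4: x = 0.167, y = 0.050
Drum-2 feed = drum-1 liquid: z₂ = (0.3039, 0.0669, 0.4620, 0.1672).
Drum 2:
Newton–Raphson from ψ₂ = 0.5:
  ψ₂ = 0.500: g = -0.0573, g' = -0.743 → ψ₂ = 0.423
  ψ₂ = 0.423: g = 0.0016, g' = -0.788 → ψ₂ = 0.425
Converged at ψ₂ = 0.425.
  1: x = 0.154, y = 0.506
  2: x = 0.034, y = 0.111
  3: x = 0.593, y = 0.285
  4: x = 0.218, y = 0.098

V/F (drum 2) = 0.425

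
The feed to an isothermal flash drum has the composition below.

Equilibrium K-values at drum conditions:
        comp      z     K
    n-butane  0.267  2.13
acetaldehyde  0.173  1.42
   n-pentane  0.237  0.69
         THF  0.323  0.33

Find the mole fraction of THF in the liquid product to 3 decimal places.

x_THF = 0.364

Newton iteration, ψ⁰ = 0.5:
  ψ = 0.500: g = -0.1595, g' = -0.520 → ψ = 0.193
  ψ = 0.193: g = -0.0118, g' = -0.473 → ψ = 0.168
Converged at ψ = 0.168.
Compositions from xᵢ = zᵢ/(1+ψ(Kᵢ−1)), yᵢ = Kᵢxᵢ:
  n-butane: x = 0.224, y = 0.478
  acetaldehyde: x = 0.162, y = 0.229
  n-pentane: x = 0.250, y = 0.173
  THF: x = 0.364, y = 0.120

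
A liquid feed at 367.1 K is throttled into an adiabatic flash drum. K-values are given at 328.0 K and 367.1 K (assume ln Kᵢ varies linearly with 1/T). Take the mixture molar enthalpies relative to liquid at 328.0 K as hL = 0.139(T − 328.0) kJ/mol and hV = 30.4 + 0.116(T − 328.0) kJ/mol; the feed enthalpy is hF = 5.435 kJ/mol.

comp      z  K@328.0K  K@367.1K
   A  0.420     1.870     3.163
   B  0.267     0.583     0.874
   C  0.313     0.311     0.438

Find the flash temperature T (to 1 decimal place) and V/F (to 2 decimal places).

Adiabatic flash: solve Rachford–Rice at each trial T, then check hF = ψ·hV(T) + (1−ψ)·hL(T).
  T = 328.0 K: K = (1.870, 0.583, 0.311), RR gives ψ = 0.076, H_out = 2.322 kJ/mol
  T = 367.1 K: K = (3.163, 0.874, 0.438), RR gives ψ = 0.759, H_out = 27.823 kJ/mol
  T = 347.6 K: K = (2.470, 0.722, 0.373), RR gives ψ = 0.473, H_out = 16.876 kJ/mol
  T = 337.8 K: K = (2.158, 0.651, 0.341), RR gives ψ = 0.300, H_out = 10.411 kJ/mol
  T = 332.9 K: K = (2.011, 0.617, 0.326), RR gives ψ = 0.197, H_out = 6.652 kJ/mol
  T = 330.4 K: K = (1.938, 0.599, 0.318), RR gives ψ = 0.138, H_out = 4.529 kJ/mol
  T = 331.6 K: K = (1.973, 0.608, 0.322), RR gives ψ = 0.167, H_out = 5.569 kJ/mol
Linear interpolation between T = 330.4 (H_out = 4.529) and T = 331.6 (H_out = 5.569) on hF = 5.435 gives T ≈ 331.4 K, at which ψ = 0.16.

T = 331.4 K, V/F = 0.16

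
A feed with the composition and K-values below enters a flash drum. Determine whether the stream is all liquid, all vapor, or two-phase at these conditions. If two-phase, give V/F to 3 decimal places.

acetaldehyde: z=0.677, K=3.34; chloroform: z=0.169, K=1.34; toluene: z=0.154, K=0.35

ΣzᵢKᵢ = 2.542; Σzᵢ/Kᵢ = 0.769.
Since Σzᵢ/Kᵢ < 1 the mixture is above its dew point — single vapor phase.

all vapor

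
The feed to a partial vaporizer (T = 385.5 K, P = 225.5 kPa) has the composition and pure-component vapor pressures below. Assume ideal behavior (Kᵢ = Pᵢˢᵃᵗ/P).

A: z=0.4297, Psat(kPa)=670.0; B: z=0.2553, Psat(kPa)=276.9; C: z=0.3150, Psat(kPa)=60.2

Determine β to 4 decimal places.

β = 0.6296

Raoult's law: Kᵢ = Pᵢˢᵃᵗ/P = Pᵢˢᵃᵗ/225.5.
  K_A = 670.0/225.5 = 2.971175, K_B = 276.9/225.5 = 1.227938, K_C = 60.2/225.5 = 0.266962
Let β = V/F and solve Σ zᵢ(Kᵢ−1)/(1+β(Kᵢ−1)) = 0.
Feasibility: ΣzᵢKᵢ = 1.6743, Σzᵢ/Kᵢ = 1.5325 — both > 1, two phases present.
Newton iteration, β⁰ = 0.5:
  β = 0.5000: g = 0.11432, g' = -0.8560 → β = 0.6336
  β = 0.6336: g = -0.00364, g' = -0.9303 → β = 0.6296
Converged at β = 0.6296.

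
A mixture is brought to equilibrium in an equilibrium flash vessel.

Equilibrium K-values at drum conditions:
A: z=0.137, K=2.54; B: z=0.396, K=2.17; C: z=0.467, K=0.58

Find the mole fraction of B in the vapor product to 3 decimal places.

Iterate (Newton) starting at β = 0.51:
  β = 0.510: g = 0.1587, g' = -0.448 → β = 0.864
  β = 0.864: g = 0.0129, g' = -0.397 → β = 0.897
Converged at β = 0.897.
Compositions from xᵢ = zᵢ/(1+β(Kᵢ−1)), yᵢ = Kᵢxᵢ:
  A: x = 0.058, y = 0.146
  B: x = 0.193, y = 0.419
  C: x = 0.749, y = 0.435

y_B = 0.419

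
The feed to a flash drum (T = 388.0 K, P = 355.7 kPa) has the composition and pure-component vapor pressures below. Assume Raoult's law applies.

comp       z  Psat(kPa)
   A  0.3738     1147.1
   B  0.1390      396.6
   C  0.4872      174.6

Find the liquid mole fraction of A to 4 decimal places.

Raoult's law: Kᵢ = Pᵢˢᵃᵗ/P = Pᵢˢᵃᵗ/355.7.
  K_A = 1147.1/355.7 = 3.224909, K_B = 396.6/355.7 = 1.114985, K_C = 174.6/355.7 = 0.490863
Rachford–Rice: g(ψ) = Σ zᵢ(Kᵢ−1)/(1+ψ(Kᵢ−1)) = 0.
g(0) = ΣzᵢKᵢ − 1 = 0.5996 and g(1) = 1 − Σzᵢ/Kᵢ = -0.2331, so a root lies in (0, 1).
Iterate (Newton) starting at ψ = 0.45:
  ψ = 0.4500: g = 0.10901, g' = -0.6762 → ψ = 0.6112
  ψ = 0.6112: g = 0.00724, g' = -0.6000 → ψ = 0.6233
Converged at ψ = 0.6233.
Compositions from xᵢ = zᵢ/(1+ψ(Kᵢ−1)), yᵢ = Kᵢxᵢ:
  A: x = 0.1566, y = 0.5051
  B: x = 0.1297, y = 0.1446
  C: x = 0.7137, y = 0.3503

x_A = 0.1566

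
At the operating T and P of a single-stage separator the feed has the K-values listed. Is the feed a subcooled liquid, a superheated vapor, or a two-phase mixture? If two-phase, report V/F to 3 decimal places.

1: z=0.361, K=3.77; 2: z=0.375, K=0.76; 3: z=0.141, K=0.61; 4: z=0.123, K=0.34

ΣzᵢKᵢ = 1.774; Σzᵢ/Kᵢ = 1.182.
Both exceed 1, so a two-phase solution exists.
Let ψ = V/F and solve Σ zᵢ(Kᵢ−1)/(1+ψ(Kᵢ−1)) = 0.
Iterate (Newton) starting at ψ = 0.46:
  ψ = 0.460: g = 0.1549, g' = -0.705 → ψ = 0.680
  ψ = 0.680: g = 0.0173, g' = -0.580 → ψ = 0.709
  ψ = 0.709: g = 0.0001, g' = -0.577 → ψ = 0.710
Converged at ψ = 0.710.

two-phase, V/F = 0.710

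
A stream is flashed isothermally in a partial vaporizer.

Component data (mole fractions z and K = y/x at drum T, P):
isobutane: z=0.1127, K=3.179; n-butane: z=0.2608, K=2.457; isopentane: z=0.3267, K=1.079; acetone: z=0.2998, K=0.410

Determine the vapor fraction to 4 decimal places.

ψ = 0.7161

Rachford–Rice: g(ψ) = Σ zᵢ(Kᵢ−1)/(1+ψ(Kᵢ−1)) = 0.
Check two-phase: ΣzᵢKᵢ = 1.4745 > 1 and Σzᵢ/Kᵢ = 1.1756 > 1, so g(0) = 0.4745 > 0 and g(1) = -0.1756 < 0.
Newton–Raphson from ψ = 0.5:
  ψ = 0.5000: g = 0.11129, g' = -0.5197 → ψ = 0.7141
  ψ = 0.7141: g = 0.00105, g' = -0.5284 → ψ = 0.7161
Converged at ψ = 0.7161.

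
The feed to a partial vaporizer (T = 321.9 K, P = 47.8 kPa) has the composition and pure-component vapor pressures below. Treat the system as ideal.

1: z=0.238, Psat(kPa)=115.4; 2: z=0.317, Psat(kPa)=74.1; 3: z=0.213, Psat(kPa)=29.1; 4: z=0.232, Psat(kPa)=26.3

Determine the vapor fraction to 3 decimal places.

ψ = 0.784

Raoult's law: Kᵢ = Pᵢˢᵃᵗ/P = Pᵢˢᵃᵗ/47.8.
  K_1 = 115.4/47.8 = 2.41423, K_2 = 74.1/47.8 = 1.55021, K_3 = 29.1/47.8 = 0.60879, K_4 = 26.3/47.8 = 0.55021
Material balance + equilibrium reduce to Σ zᵢ(Kᵢ−1)/(1+ψ(Kᵢ−1)) = 0.
g(0) = ΣzᵢKᵢ − 1 = 0.323 and g(1) = 1 − Σzᵢ/Kᵢ = -0.075, so a root lies in (0, 1).
Newton–Raphson from ψ = 0.5:
  ψ = 0.500: g = 0.0957, g' = -0.351 → ψ = 0.773
  ψ = 0.773: g = 0.0038, g' = -0.333 → ψ = 0.784
Converged at ψ = 0.784.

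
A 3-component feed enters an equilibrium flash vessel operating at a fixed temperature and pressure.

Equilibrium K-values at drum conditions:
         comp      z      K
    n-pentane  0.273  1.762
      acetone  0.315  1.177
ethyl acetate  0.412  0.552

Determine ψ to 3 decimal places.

Rachford–Rice: g(ψ) = Σ zᵢ(Kᵢ−1)/(1+ψ(Kᵢ−1)) = 0.
Feasibility: ΣzᵢKᵢ = 1.079, Σzᵢ/Kᵢ = 1.169 — both > 1, two phases present.
Newton iteration, ψ⁰ = 0.5:
  ψ = 0.500: g = -0.0360, g' = -0.229 → ψ = 0.343
  ψ = 0.343: g = -0.0005, g' = -0.224 → ψ = 0.340
Converged at ψ = 0.340.

ψ = 0.340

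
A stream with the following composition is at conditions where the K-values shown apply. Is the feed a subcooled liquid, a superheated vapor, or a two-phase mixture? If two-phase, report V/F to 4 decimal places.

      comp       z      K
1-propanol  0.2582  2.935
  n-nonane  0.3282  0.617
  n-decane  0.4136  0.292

two-phase, V/F = 0.0727

ΣzᵢKᵢ = 1.0811; Σzᵢ/Kᵢ = 2.0363.
Both exceed 1, so a two-phase solution exists.
Newton–Raphson from ψ = 0.38:
  ψ = 0.3800: g = -0.25981, g' = -0.7750 → ψ = 0.0448
  ψ = 0.0448: g = 0.02948, g' = -1.0897 → ψ = 0.0718
  ψ = 0.0718: g = 0.00088, g' = -1.0263 → ψ = 0.0727
Converged at ψ = 0.0727.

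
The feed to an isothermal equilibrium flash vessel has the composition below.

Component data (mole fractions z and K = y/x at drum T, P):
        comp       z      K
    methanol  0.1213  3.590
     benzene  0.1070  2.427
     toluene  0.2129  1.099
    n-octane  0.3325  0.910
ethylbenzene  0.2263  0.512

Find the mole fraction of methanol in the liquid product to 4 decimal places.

Material balance + equilibrium reduce to Σ zᵢ(Kᵢ−1)/(1+V/F(Kᵢ−1)) = 0.
g(0) = ΣzᵢKᵢ − 1 = 0.3476 and g(1) = 1 − Σzᵢ/Kᵢ = -0.0790, so a root lies in (0, 1).
Newton–Raphson from V/F = 0.63:
  V/F = 0.6300: g = 0.02844, g' = -0.2951 → V/F = 0.7264
  V/F = 0.7264: g = 0.00058, g' = -0.2848 → V/F = 0.7284
Converged at V/F = 0.7284.
Compositions from xᵢ = zᵢ/(1+V/F(Kᵢ−1)), yᵢ = Kᵢxᵢ:
  methanol: x = 0.0420, y = 0.1509
  benzene: x = 0.0525, y = 0.1273
  toluene: x = 0.1986, y = 0.2182
  n-octane: x = 0.3558, y = 0.3238
  ethylbenzene: x = 0.3511, y = 0.1798

x_methanol = 0.0420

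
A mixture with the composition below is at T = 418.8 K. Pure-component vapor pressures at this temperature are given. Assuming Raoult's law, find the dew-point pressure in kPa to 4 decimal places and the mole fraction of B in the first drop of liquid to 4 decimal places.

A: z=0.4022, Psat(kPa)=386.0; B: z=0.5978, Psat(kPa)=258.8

At the dew point ψ → 1, so Σzᵢ/Kᵢ = 1 with Kᵢ = Pᵢˢᵃᵗ/P ⇒ 1/P = Σzᵢ/Pᵢˢᵃᵗ.
1/P = 0.4022/386.0 + 0.5978/258.8 = 0.0033519 ⇒ P = 298.3418 kPa
xᵢ = zᵢP/Pᵢˢᵃᵗ ⇒ x_B = 0.5978·298.3418/258.8 = 0.6891

Pdew = 298.3418 kPa, x_B = 0.6891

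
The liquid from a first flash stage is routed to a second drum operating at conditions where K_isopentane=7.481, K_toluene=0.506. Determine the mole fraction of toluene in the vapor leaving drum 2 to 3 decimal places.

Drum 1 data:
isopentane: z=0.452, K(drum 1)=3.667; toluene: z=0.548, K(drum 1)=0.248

y_toluene (drum 2) = 0.470

Drum 1:
Let ψ₁ = V/F and solve Σ zᵢ(Kᵢ−1)/(1+ψ₁(Kᵢ−1)) = 0.
g(0) = ΣzᵢKᵢ − 1 = 0.793 and g(1) = 1 − Σzᵢ/Kᵢ = -1.333, so a root lies in (0, 1).
Binary case is linear: z₁(K₁−1)(1+ψ₁(K₂−1)) + z₂(K₂−1)(1+ψ₁(K₁−1)) = 0
⇒ ψ₁ = [z₁(K₁−1)+z₂(K₂−1)] / [−(K₁−1)(K₂−1)] = 0.7934/2.0056 = 0.396
Drum-1 compositions:
  isopentane: x = 0.220, y = 0.807
  toluene: x = 0.780, y = 0.193
Drum-2 feed = drum-1 liquid: z₂ = (0.2199, 0.7801).
Drum 2:
Material balance + equilibrium reduce to Σ zᵢ(Kᵢ−1)/(1+ψ₂(Kᵢ−1)) = 0.
Feasibility: ΣzᵢKᵢ = 2.040, Σzᵢ/Kᵢ = 1.571 — both > 1, two phases present.
Newton iteration, ψ₂⁰ = 0.37:
  ψ₂ = 0.370: g = -0.0520, g' = -1.085 → ψ₂ = 0.322
  ψ₂ = 0.322: g = 0.0035, g' = -1.238 → ψ₂ = 0.325
Converged at ψ₂ = 0.325.
  isopentane: x = 0.071, y = 0.530
  toluene: x = 0.929, y = 0.470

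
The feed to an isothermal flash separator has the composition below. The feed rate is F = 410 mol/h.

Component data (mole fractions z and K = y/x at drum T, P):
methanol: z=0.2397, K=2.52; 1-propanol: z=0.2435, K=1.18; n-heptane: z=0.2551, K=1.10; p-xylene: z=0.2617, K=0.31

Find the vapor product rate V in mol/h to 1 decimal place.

V = 201.4 mol/h

Rachford–Rice: g(ψ) = Σ zᵢ(Kᵢ−1)/(1+ψ(Kᵢ−1)) = 0.
Check two-phase: ΣzᵢKᵢ = 1.2531 > 1 and Σzᵢ/Kᵢ = 1.3776 > 1, so g(0) = 0.2531 > 0 and g(1) = -0.3776 < 0.
Iterate (Newton) starting at ψ = 0.5:
  ψ = 0.5000: g = -0.00416, g' = -0.4782 → ψ = 0.4913
Converged at ψ = 0.4913.
Then V = ψ·F = 0.4913·410 = 201.4 mol/h and L = F − V = 208.6 mol/h.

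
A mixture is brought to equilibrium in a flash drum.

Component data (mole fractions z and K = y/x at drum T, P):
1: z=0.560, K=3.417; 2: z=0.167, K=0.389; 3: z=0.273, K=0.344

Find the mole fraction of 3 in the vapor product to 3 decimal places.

y_3 = 0.172

Newton iteration, V/F⁰ = 0.31:
  V/F = 0.310: g = 0.4231, g' = -1.349 → V/F = 0.624
  V/F = 0.624: g = 0.0719, g' = -1.020 → V/F = 0.694
Converged at V/F = 0.694.
Compositions from xᵢ = zᵢ/(1+V/F(Kᵢ−1)), yᵢ = Kᵢxᵢ:
  1: x = 0.209, y = 0.715
  2: x = 0.290, y = 0.113
  3: x = 0.501, y = 0.172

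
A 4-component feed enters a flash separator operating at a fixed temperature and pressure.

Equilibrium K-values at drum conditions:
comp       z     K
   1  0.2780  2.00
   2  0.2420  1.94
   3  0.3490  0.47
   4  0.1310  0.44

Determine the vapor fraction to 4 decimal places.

Newton iteration, ψ⁰ = 0.5:
  ψ = 0.5000: g = -0.01347, g' = -0.4832 → ψ = 0.4721
Converged at ψ = 0.4721.

ψ = 0.4721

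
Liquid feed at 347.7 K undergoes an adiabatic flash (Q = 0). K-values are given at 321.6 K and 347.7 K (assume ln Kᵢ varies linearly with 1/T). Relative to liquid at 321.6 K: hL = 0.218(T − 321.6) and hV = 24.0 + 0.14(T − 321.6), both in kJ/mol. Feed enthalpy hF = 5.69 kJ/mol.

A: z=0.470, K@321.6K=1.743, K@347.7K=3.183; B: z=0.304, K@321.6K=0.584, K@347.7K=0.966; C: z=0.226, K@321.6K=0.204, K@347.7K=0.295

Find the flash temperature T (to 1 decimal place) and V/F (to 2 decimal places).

T = 324.2 K, V/F = 0.21

Adiabatic flash: solve Rachford–Rice at each trial T, then check hF = ψ·hV(T) + (1−ψ)·hL(T).
  T = 321.6 K: K = (1.743, 0.584, 0.204), RR gives ψ = 0.095, H_out = 2.275 kJ/mol
  T = 347.7 K: K = (3.183, 0.966, 0.295), RR gives ψ = 0.797, H_out = 23.200 kJ/mol
  T = 334.6 K: K = (2.380, 0.758, 0.247), RR gives ψ = 0.540, H_out = 15.252 kJ/mol
  T = 328.1 K: K = (2.043, 0.667, 0.225), RR gives ψ = 0.357, H_out = 9.810 kJ/mol
  T = 324.9 K: K = (1.891, 0.625, 0.214), RR gives ψ = 0.242, H_out = 6.463 kJ/mol
  T = 323.2 K: K = (1.814, 0.604, 0.209), RR gives ψ = 0.170, H_out = 4.419 kJ/mol
  T = 324.0 K: K = (1.850, 0.614, 0.212), RR gives ψ = 0.205, H_out = 5.408 kJ/mol
Linear interpolation between T = 324.0 (H_out = 5.408) and T = 324.9 (H_out = 6.463) on hF = 5.69 gives T ≈ 324.2 K, at which ψ = 0.21.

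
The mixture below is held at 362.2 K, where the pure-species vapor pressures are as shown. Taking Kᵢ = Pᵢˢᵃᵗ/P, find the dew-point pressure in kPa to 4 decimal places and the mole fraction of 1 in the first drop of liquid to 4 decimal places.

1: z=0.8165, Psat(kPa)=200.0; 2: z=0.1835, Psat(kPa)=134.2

Pdew = 183.4909 kPa, x_1 = 0.7491

At the dew point ψ → 1, so Σzᵢ/Kᵢ = 1 with Kᵢ = Pᵢˢᵃᵗ/P ⇒ 1/P = Σzᵢ/Pᵢˢᵃᵗ.
1/P = 0.8165/200.0 + 0.1835/134.2 = 0.0054499 ⇒ P = 183.4909 kPa
xᵢ = zᵢP/Pᵢˢᵃᵗ ⇒ x_1 = 0.8165·183.4909/200.0 = 0.7491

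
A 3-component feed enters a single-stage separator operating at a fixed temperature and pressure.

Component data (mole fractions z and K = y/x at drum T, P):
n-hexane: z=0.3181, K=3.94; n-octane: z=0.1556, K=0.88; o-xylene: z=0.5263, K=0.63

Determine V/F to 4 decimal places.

Newton iteration, V/F⁰ = 0.57:
  V/F = 0.5700: g = 0.08269, g' = -0.5023 → V/F = 0.7346
  V/F = 0.7346: g = 0.00808, g' = -0.4140 → V/F = 0.7541
  V/F = 0.7541: g = 0.00007, g' = -0.4070 → V/F = 0.7543
Converged at V/F = 0.7543.

V/F = 0.7543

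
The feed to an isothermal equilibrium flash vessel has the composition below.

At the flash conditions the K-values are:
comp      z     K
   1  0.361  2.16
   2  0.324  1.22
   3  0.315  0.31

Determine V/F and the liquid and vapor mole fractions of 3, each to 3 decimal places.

Rachford–Rice: g(V/F) = Σ zᵢ(Kᵢ−1)/(1+V/F(Kᵢ−1)) = 0.
Check two-phase: ΣzᵢKᵢ = 1.273 > 1 and Σzᵢ/Kᵢ = 1.449 > 1, so g(0) = 0.273 > 0 and g(1) = -0.449 < 0.
Newton iteration, V/F⁰ = 0.5:
  V/F = 0.500: g = -0.0026, g' = -0.557 → V/F = 0.495
Converged at V/F = 0.495.
Compositions from xᵢ = zᵢ/(1+V/F(Kᵢ−1)), yᵢ = Kᵢxᵢ:
  1: x = 0.229, y = 0.495
  2: x = 0.292, y = 0.356
  3: x = 0.479, y = 0.148

V/F = 0.495, x_3 = 0.479, y_3 = 0.148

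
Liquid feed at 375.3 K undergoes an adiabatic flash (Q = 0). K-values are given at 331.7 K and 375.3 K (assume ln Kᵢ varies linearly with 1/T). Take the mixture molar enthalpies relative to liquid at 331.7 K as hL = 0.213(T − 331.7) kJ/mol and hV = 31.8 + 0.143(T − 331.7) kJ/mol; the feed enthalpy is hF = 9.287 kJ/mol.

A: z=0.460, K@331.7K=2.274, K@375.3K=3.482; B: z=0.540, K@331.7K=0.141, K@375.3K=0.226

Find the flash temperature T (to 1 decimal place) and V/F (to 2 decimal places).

T = 344.4 K, V/F = 0.21

Adiabatic flash: solve Rachford–Rice at each trial T, then check hF = ψ·hV(T) + (1−ψ)·hL(T).
  T = 331.7 K: K = (2.274, 0.141), RR gives ψ = 0.112, H_out = 3.550 kJ/mol
  T = 375.3 K: K = (3.482, 0.226), RR gives ψ = 0.377, H_out = 20.118 kJ/mol
  T = 353.5 K: K = (2.851, 0.181), RR gives ψ = 0.270, H_out = 12.818 kJ/mol
  T = 342.6 K: K = (2.555, 0.160), RR gives ψ = 0.201, H_out = 8.552 kJ/mol
  T = 348.1 K: K = (2.703, 0.171), RR gives ψ = 0.238, H_out = 10.776 kJ/mol
  T = 345.4 K: K = (2.630, 0.166), RR gives ψ = 0.220, H_out = 9.705 kJ/mol
  T = 344.0 K: K = (2.593, 0.163), RR gives ψ = 0.211, H_out = 9.134 kJ/mol
Linear interpolation between T = 344.0 (H_out = 9.134) and T = 345.4 (H_out = 9.705) on hF = 9.287 gives T ≈ 344.4 K, at which ψ = 0.21.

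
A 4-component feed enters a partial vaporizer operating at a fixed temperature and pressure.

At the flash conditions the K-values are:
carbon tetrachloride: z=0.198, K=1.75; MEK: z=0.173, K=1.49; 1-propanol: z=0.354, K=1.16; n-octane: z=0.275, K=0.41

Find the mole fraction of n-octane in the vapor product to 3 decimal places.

y_n-octane = 0.159

Let β = V/F and solve Σ zᵢ(Kᵢ−1)/(1+β(Kᵢ−1)) = 0.
Check two-phase: ΣzᵢKᵢ = 1.128 > 1 and Σzᵢ/Kᵢ = 1.205 > 1, so g(0) = 0.128 > 0 and g(1) = -0.205 < 0.
Newton iteration, β⁰ = 0.56:
  β = 0.560: g = -0.0192, g' = -0.302 → β = 0.496
  β = 0.496: g = -0.0006, g' = -0.285 → β = 0.494
Converged at β = 0.494.
Compositions from xᵢ = zᵢ/(1+β(Kᵢ−1)), yᵢ = Kᵢxᵢ:
  carbon tetrachloride: x = 0.144, y = 0.253
  MEK: x = 0.139, y = 0.208
  1-propanol: x = 0.328, y = 0.381
  n-octane: x = 0.388, y = 0.159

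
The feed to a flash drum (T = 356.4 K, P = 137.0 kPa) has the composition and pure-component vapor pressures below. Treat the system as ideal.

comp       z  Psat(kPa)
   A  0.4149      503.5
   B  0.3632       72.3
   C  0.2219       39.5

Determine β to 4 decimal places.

Raoult's law: Kᵢ = Pᵢˢᵃᵗ/P = Pᵢˢᵃᵗ/137.0.
  K_A = 503.5/137.0 = 3.675182, K_B = 72.3/137.0 = 0.527737, K_C = 39.5/137.0 = 0.288321
Material balance + equilibrium reduce to Σ zᵢ(Kᵢ−1)/(1+β(Kᵢ−1)) = 0.
Check two-phase: ΣzᵢKᵢ = 1.7805 > 1 and Σzᵢ/Kᵢ = 1.5707 > 1, so g(0) = 0.7805 > 0 and g(1) = -0.5707 < 0.
Newton–Raphson from β = 0.52:
  β = 0.5200: g = -0.01386, g' = -0.9449 → β = 0.5053
  β = 0.5053: g = 0.00004, g' = -0.9506 → β = 0.5054
Converged at β = 0.5054.

β = 0.5054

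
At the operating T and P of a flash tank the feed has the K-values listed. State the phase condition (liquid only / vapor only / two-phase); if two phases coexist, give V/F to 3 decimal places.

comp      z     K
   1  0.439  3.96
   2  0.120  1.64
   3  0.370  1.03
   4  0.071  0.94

vapor only

ΣzᵢKᵢ = 2.383; Σzᵢ/Kᵢ = 0.619.
Since Σzᵢ/Kᵢ < 1 the mixture is above its dew point — single vapor phase.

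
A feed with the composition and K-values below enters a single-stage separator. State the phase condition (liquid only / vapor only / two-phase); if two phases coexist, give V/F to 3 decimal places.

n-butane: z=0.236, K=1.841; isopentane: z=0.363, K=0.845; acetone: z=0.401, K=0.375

ΣzᵢKᵢ = 0.892; Σzᵢ/Kᵢ = 1.627.
Since ΣzᵢKᵢ < 1 the mixture is below its bubble point — single liquid phase.

liquid only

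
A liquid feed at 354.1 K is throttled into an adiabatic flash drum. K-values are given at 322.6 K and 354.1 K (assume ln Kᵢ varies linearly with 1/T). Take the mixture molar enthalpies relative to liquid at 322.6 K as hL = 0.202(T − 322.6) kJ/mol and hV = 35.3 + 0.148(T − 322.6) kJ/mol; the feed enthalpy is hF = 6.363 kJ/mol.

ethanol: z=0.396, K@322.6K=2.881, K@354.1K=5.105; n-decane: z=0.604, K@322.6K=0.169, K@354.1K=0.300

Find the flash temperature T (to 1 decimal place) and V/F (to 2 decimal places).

T = 324.1 K, V/F = 0.17

Adiabatic flash: solve Rachford–Rice at each trial T, then check hF = ψ·hV(T) + (1−ψ)·hL(T).
  T = 322.6 K: K = (2.881, 0.169), RR gives ψ = 0.155, H_out = 5.487 kJ/mol
  T = 354.1 K: K = (5.105, 0.300), RR gives ψ = 0.419, H_out = 20.427 kJ/mol
  T = 338.4 K: K = (3.890, 0.228), RR gives ψ = 0.304, H_out = 13.671 kJ/mol
  T = 330.5 K: K = (3.360, 0.197), RR gives ψ = 0.237, H_out = 9.871 kJ/mol
  T = 326.6 K: K = (3.117, 0.183), RR gives ψ = 0.199, H_out = 7.802 kJ/mol
  T = 324.6 K: K = (2.997, 0.176), RR gives ψ = 0.178, H_out = 6.672 kJ/mol
Linear interpolation between T = 322.6 (H_out = 5.487) and T = 324.6 (H_out = 6.672) on hF = 6.363 gives T ≈ 324.1 K, at which ψ = 0.17.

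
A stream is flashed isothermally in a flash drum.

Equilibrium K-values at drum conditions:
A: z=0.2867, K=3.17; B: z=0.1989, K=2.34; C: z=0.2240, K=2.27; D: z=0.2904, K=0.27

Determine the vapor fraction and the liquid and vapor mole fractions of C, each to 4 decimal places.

ψ = 0.7899, x_C = 0.1118, y_C = 0.2538

Newton iteration, ψ⁰ = 0.5:
  ψ = 0.5000: g = 0.29813, g' = -0.9576 → ψ = 0.8113
  ψ = 0.8113: g = -0.02678, g' = -1.2777 → ψ = 0.7904
  ψ = 0.7904: g = -0.00060, g' = -1.2222 → ψ = 0.7899
Converged at ψ = 0.7899.
Compositions from xᵢ = zᵢ/(1+ψ(Kᵢ−1)), yᵢ = Kᵢxᵢ:
  A: x = 0.1056, y = 0.3349
  B: x = 0.0966, y = 0.2261
  C: x = 0.1118, y = 0.2538
  D: x = 0.6859, y = 0.1852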